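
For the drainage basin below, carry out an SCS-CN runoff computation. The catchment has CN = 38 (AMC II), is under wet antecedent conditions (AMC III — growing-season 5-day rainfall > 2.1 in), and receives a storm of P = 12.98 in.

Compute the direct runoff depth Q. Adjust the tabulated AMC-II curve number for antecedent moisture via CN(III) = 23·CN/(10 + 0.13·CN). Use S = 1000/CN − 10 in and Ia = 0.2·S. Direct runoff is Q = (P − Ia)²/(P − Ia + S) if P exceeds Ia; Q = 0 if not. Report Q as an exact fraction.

Q = 63813327769/8906344050 in ≈ 7.165 in

Wet (AMC III): CN(III) = 23·38/(10 + 0.13·38) = 874/(747/50) = 43700/747 ≈ 58.501
S = 1000/(43700/747) − 10 = 3100/437 in ≈ 7.094 in
Ia = 0.2·(3100/437) = 620/437 in ≈ 1.419 in
Since P=12.980 > Ia=1.419: effective rainfall P−Ia = 252613/21850 in
Q = (252613/21850)²/((252613/21850) + 3100/437) = (63813327769/477422500)/(407613/21850) = 63813327769/8906344050 in ≈ 7.165 in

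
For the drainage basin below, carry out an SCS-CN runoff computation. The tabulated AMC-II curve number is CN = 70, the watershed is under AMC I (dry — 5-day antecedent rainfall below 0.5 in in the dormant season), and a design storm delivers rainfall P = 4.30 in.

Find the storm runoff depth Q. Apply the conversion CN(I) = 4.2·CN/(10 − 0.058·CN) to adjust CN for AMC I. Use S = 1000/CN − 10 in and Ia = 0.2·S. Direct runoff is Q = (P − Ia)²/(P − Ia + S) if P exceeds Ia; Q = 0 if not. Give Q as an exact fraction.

Q = 1225449/2992430 in ≈ 0.410 in

CN(I) from CN(II)=70: (4.2·70)/(10 − 0.058·70) = 4900/99 ≈ 49.495
S = 1000/(4900/99) − 10 = 500/49 in ≈ 10.204 in
Ia = 0.2·(500/49) = 100/49 in ≈ 2.041 in
P − Ia = 4.300 − 2.041 = 1107/490 ≈ 2.259 in (> 0, runoff occurs)
Q: (1107/490)² ÷ (6107/490) = 1225449/2992430 in (≈ 0.410 in)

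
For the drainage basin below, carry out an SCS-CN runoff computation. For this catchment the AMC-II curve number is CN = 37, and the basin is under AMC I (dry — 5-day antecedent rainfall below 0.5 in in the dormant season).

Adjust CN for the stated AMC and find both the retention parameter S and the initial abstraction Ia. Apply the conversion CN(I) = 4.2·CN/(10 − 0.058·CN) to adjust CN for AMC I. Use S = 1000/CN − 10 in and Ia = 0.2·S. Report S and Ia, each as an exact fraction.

Adjust CN=37 to AMC I: 4.2·37/(10 − 0.058·37) → (777/5) ÷ (3927/500) = 3700/187 ≈ 19.786
Retention S: 1000/CN − 10 with CN=19.786 → S = 1500/37 ≈ 40.541 in
Ia = 0.2·(1500/37) = 300/37 in ≈ 8.108 in

S = 1500/37 in ≈ 40.541 in; Ia = 300/37 in ≈ 8.108 in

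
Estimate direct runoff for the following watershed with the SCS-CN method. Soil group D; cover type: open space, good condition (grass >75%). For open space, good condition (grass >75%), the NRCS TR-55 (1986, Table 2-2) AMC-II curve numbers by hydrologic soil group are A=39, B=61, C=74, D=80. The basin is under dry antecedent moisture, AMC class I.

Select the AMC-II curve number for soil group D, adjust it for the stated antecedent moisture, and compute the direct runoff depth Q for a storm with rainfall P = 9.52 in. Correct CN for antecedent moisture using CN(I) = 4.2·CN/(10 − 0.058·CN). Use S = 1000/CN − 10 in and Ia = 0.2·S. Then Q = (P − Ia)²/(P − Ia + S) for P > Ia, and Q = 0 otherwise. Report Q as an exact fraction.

Q = 19123129/3936450 in ≈ 4.858 in

NRCS table: open space, good condition (grass >75%), soil group D → CN(II) = 80
Dry (AMC I): CN(I) = 4.2·80/(10 − 0.058·80) = 336/(134/25) = 4200/67 ≈ 62.687
Max retention: S = 1000/(4200/67) − 10 = 125/21 in (≈ 5.952 in)
Ia = 0.2S: 0.2·5.952 = 1.190 in (exactly 25/21)
Excess rainfall: 9.520 − 1.190 = 8.330 in; P > Ia so Q > 0
Runoff Q = (P−Ia)²/(P−Ia+S) = (8.330)²/(8.330+5.952) = 19123129/3936450 ≈ 4.858 in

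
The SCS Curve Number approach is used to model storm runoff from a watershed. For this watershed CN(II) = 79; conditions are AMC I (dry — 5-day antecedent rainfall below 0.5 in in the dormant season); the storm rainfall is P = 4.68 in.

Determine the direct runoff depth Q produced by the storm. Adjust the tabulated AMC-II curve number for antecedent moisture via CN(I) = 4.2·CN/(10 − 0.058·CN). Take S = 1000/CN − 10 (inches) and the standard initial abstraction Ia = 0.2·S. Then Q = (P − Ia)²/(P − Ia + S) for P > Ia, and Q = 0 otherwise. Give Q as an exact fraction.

CN(I) from CN(II)=79: (4.2·79)/(10 − 0.058·79) = 7900/129 ≈ 61.240
S = 1000/(7900/129) − 10 = 500/79 in ≈ 6.329 in
Ia = 0.2S: 0.2·6.329 = 1.266 in (exactly 100/79)
Excess rainfall: 4.680 − 1.266 = 3.414 in; P > Ia so Q > 0
Q = (6743/1975)²/((6743/1975) + 500/79) = (45468049/3900625)/(19243/1975) = 45468049/38004925 in ≈ 1.196 in

Q = 45468049/38004925 in ≈ 1.196 in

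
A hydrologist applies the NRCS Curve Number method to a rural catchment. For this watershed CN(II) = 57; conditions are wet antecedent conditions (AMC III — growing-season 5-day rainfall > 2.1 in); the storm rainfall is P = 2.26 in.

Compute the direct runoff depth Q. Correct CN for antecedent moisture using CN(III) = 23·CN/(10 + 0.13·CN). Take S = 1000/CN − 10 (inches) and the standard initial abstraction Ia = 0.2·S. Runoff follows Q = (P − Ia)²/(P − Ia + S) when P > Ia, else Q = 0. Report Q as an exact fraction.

Q = 11055050449/20985373650 in ≈ 0.527 in

CN(III) from CN(II)=57: (23·57)/(10 + 0.13·57) = 131100/1741 ≈ 75.302
Max retention: S = 1000/(131100/1741) − 10 = 4300/1311 in (≈ 3.280 in)
Ia = 0.2S: 0.2·3.280 = 0.656 in (exactly 860/1311)
P − Ia = 2.260 − 0.656 = 105143/65550 ≈ 1.604 in (> 0, runoff occurs)
Q = (105143/65550)²/((105143/65550) + 4300/1311) = (11055050449/4296802500)/(320143/65550) = 11055050449/20985373650 in ≈ 0.527 in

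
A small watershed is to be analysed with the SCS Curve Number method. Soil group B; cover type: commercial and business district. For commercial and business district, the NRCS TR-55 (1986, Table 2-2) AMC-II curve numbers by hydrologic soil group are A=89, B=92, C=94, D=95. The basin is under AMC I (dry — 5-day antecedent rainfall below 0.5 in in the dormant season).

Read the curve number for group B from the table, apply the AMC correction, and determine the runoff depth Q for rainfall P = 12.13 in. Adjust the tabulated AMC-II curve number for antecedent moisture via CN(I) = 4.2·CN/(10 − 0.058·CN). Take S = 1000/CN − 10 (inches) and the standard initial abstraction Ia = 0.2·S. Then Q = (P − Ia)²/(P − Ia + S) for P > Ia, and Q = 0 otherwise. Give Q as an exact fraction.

Q = 320219042641/32161955700 in ≈ 9.956 in

NRCS table: commercial and business district, soil group B → CN(II) = 92
CN(I) from CN(II)=92: (4.2·92)/(10 − 0.058·92) = 48300/583 ≈ 82.847
S = 1000/(48300/583) − 10 = 1000/483 in ≈ 2.070 in
Ia = 0.2S: 0.2·2.070 = 0.414 in (exactly 200/483)
Since P=12.130 > Ia=0.414: effective rainfall P−Ia = 565879/48300 in
Q = (565879/48300)²/((565879/48300) + 1000/483) = (320219042641/2332890000)/(665879/48300) = 320219042641/32161955700 in ≈ 9.956 in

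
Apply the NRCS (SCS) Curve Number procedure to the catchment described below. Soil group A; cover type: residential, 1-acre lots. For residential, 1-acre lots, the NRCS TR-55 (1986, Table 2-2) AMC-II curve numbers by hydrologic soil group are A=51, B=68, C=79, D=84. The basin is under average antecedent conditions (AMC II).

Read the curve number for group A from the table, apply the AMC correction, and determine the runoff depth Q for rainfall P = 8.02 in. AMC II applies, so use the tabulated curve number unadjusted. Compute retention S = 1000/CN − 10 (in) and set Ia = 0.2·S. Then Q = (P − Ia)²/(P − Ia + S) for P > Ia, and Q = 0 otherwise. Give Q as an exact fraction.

Q = 241833601/102130050 in ≈ 2.368 in

NRCS table: residential, 1-acre lots, soil group A → CN(II) = 51
AMC II — tabulated CN = 51 applies directly.
Retention S: 1000/CN − 10 with CN=51.000 → S = 490/51 ≈ 9.608 in
Initial abstraction Ia = S/5 = (490/51)/5 = 98/51 ≈ 1.922 in
P − Ia = 8.020 − 1.922 = 15551/2550 ≈ 6.098 in (> 0, runoff occurs)
Q = (15551/2550)²/((15551/2550) + 490/51) = (241833601/6502500)/(40051/2550) = 241833601/102130050 in ≈ 2.368 in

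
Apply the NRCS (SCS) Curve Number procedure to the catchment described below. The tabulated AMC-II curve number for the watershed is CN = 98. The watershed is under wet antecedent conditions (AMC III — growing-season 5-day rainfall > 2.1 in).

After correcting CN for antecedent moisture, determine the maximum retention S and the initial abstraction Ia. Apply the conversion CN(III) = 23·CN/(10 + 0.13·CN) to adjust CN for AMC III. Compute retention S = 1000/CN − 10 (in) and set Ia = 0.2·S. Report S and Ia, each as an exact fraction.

S = 100/1127 in ≈ 0.089 in; Ia = 20/1127 in ≈ 0.018 in

Adjust CN=98 to AMC III: 23·98/(10 + 0.13·98) → 2254 ÷ (1137/50) = 112700/1137 ≈ 99.120
S = 1000/(112700/1137) − 10 = 100/1127 in ≈ 0.089 in
Ia = 0.2·(100/1127) = 20/1127 in ≈ 0.018 in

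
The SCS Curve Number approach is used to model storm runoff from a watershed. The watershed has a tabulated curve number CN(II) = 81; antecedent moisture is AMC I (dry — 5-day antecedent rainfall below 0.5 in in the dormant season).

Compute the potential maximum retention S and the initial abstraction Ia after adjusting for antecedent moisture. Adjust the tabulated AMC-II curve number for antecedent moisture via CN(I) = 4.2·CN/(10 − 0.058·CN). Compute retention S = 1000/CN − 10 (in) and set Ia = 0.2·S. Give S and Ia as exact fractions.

Dry (AMC I): CN(I) = 4.2·81/(10 − 0.058·81) = (1701/5)/(2651/500) = 170100/2651 ≈ 64.164
Retention S: 1000/CN − 10 with CN=64.164 → S = 9500/1701 ≈ 5.585 in
Initial abstraction Ia = S/5 = (9500/1701)/5 = 1900/1701 ≈ 1.117 in

S = 9500/1701 in ≈ 5.585 in; Ia = 1900/1701 in ≈ 1.117 in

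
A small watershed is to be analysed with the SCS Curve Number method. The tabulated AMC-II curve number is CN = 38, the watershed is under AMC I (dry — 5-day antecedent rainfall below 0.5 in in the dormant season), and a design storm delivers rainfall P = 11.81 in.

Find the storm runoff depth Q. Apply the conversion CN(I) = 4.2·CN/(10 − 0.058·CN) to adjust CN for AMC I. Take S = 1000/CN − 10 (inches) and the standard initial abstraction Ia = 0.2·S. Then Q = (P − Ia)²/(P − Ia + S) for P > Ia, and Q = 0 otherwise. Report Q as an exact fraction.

CN(I) from CN(II)=38: (4.2·38)/(10 − 0.058·38) = 39900/1949 ≈ 20.472
Max retention: S = 1000/(39900/1949) − 10 = 15500/399 in (≈ 38.847 in)
Initial abstraction Ia = S/5 = (15500/399)/5 = 3100/399 ≈ 7.769 in
Since P=11.810 > Ia=7.769: effective rainfall P−Ia = 161219/39900 in
Q = (161219/39900)²/((161219/39900) + 15500/399) = (25991565961/1592010000)/(1711219/39900) = 25991565961/68277638100 in ≈ 0.381 in

Q = 25991565961/68277638100 in ≈ 0.381 in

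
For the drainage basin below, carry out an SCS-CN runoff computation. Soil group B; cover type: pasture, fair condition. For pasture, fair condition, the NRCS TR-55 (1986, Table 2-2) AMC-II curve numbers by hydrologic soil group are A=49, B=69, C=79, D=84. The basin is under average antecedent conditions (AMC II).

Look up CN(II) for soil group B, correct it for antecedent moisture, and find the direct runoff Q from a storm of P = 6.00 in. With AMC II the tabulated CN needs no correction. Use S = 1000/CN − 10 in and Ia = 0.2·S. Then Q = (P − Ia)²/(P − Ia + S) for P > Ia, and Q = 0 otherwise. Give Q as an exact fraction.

Q = 61952/22839 in ≈ 2.713 in

NRCS table: pasture, fair condition, soil group B → CN(II) = 69
CN(II) = 69; AMC II needs no correction.
S = 1000/69 − 10 = 310/69 in ≈ 4.493 in
Ia = 0.2·(310/69) = 62/69 in ≈ 0.899 in
Since P=6.000 > Ia=0.899: effective rainfall P−Ia = 352/69 in
Q: (352/69)² ÷ (662/69) = 61952/22839 in (≈ 2.713 in)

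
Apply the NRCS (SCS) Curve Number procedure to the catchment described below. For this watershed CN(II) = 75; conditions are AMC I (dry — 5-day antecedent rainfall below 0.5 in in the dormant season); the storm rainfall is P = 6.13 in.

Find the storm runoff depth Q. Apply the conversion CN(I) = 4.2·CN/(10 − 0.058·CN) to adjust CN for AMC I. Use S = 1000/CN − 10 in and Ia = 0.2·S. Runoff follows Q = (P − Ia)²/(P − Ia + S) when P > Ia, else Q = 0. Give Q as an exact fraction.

Q = 819047161/495299700 in ≈ 1.654 in

CN(I) from CN(II)=75: (4.2·75)/(10 − 0.058·75) = 6300/113 ≈ 55.752
Retention S: 1000/CN − 10 with CN=55.752 → S = 500/63 ≈ 7.937 in
Initial abstraction Ia = S/5 = (500/63)/5 = 100/63 ≈ 1.587 in
Excess rainfall: 6.130 − 1.587 = 4.543 in; P > Ia so Q > 0
Q = (28619/6300)²/((28619/6300) + 500/63) = (819047161/39690000)/(78619/6300) = 819047161/495299700 in ≈ 1.654 in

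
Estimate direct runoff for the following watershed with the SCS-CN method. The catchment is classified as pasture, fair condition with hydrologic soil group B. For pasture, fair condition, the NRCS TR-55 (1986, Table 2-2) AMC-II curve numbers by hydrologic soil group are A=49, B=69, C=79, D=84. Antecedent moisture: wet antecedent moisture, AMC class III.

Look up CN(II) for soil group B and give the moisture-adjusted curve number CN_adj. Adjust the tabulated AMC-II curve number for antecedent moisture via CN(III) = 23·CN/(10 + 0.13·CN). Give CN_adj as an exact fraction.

NRCS table: pasture, fair condition, soil group B → CN(II) = 69
Wet (AMC III): CN(III) = 23·69/(10 + 0.13·69) = 1587/(1897/100) = 158700/1897 ≈ 83.658

CN_adj = 158700/1897 ≈ 83.658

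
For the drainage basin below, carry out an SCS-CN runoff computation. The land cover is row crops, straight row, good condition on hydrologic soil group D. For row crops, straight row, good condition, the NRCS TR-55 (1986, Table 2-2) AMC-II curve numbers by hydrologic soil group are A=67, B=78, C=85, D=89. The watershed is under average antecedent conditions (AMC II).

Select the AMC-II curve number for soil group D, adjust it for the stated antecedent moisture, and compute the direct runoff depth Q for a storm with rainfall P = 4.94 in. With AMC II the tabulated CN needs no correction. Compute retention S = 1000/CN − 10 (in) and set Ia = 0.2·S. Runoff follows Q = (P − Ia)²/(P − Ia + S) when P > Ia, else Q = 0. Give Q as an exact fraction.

NRCS table: row crops, straight row, good condition, soil group D → CN(II) = 89
Average conditions: CN = 89 (no AMC adjustment).
S = 1000/89 − 10 = 110/89 in ≈ 1.236 in
Ia = 0.2·(110/89) = 22/89 in ≈ 0.247 in
Excess rainfall: 4.940 − 0.247 = 4.693 in; P > Ia so Q > 0
Q: (20883/4450)² ÷ (26383/4450) = 436099689/117404350 in (≈ 3.715 in)

Q = 436099689/117404350 in ≈ 3.715 in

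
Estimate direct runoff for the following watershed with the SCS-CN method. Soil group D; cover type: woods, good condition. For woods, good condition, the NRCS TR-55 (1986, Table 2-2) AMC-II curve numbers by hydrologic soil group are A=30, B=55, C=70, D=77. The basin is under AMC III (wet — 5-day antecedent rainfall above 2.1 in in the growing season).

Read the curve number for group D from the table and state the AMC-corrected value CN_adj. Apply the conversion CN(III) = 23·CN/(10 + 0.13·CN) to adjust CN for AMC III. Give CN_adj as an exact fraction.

NRCS table: woods, good condition, soil group D → CN(II) = 77
CN(III) from CN(II)=77: (23·77)/(10 + 0.13·77) = 7700/87 ≈ 88.506

CN_adj = 7700/87 ≈ 88.506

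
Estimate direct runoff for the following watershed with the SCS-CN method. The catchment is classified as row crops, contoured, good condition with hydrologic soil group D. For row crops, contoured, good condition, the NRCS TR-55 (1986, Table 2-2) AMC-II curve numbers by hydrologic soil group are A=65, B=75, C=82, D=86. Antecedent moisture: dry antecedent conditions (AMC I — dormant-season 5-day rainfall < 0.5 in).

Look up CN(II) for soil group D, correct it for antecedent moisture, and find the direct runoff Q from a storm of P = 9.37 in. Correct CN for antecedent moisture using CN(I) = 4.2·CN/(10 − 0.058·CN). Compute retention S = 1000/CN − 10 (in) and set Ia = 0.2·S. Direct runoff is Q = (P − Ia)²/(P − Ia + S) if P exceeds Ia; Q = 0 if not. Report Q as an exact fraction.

Q = 12292822129/2075261700 in ≈ 5.924 in

NRCS table: row crops, contoured, good condition, soil group D → CN(II) = 86
CN(I) from CN(II)=86: (4.2·86)/(10 − 0.058·86) = 12900/179 ≈ 72.067
Max retention: S = 1000/(12900/179) − 10 = 500/129 in (≈ 3.876 in)
Ia = 0.2S: 0.2·3.876 = 0.775 in (exactly 100/129)
P − Ia = 9.370 − 0.775 = 110873/12900 ≈ 8.595 in (> 0, runoff occurs)
Q: (110873/12900)² ÷ (160873/12900) = 12292822129/2075261700 in (≈ 5.924 in)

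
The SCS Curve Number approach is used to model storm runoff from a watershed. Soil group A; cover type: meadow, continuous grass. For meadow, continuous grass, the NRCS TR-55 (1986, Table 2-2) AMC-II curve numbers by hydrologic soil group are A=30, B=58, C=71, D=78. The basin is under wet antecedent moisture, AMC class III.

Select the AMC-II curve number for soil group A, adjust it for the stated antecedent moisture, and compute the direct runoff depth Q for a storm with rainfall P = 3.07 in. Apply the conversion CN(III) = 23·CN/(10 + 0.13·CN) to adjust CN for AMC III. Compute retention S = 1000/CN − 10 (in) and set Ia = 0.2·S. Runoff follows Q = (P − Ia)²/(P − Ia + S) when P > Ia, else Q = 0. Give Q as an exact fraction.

NRCS table: meadow, continuous grass, soil group A → CN(II) = 30
CN(III) from CN(II)=30: (23·30)/(10 + 0.13·30) = 6900/139 ≈ 49.640
Max retention: S = 1000/(6900/139) − 10 = 700/69 in (≈ 10.145 in)
Ia = 0.2S: 0.2·10.145 = 2.029 in (exactly 140/69)
Excess rainfall: 3.070 − 2.029 = 1.041 in; P > Ia so Q > 0
Q = (7183/6900)²/((7183/6900) + 700/69) = (51595489/47610000)/(77183/6900) = 51595489/532562700 in ≈ 0.097 in

Q = 51595489/532562700 in ≈ 0.097 in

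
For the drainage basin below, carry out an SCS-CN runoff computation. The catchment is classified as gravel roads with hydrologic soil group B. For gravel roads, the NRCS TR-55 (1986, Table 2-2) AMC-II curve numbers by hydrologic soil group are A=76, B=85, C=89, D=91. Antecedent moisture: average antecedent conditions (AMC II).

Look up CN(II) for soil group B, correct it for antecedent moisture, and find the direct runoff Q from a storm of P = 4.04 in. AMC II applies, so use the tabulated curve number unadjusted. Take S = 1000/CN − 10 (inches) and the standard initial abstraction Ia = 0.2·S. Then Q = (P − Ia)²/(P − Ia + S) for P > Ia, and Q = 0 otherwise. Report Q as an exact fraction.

Q = 2455489/984725 in ≈ 2.494 in

NRCS table: gravel roads, soil group B → CN(II) = 85
CN(II) = 85; AMC II needs no correction.
Retention S: 1000/CN − 10 with CN=85.000 → S = 30/17 ≈ 1.765 in
Initial abstraction Ia = S/5 = (30/17)/5 = 6/17 ≈ 0.353 in
Excess rainfall: 4.040 − 0.353 = 3.687 in; P > Ia so Q > 0
Runoff Q = (P−Ia)²/(P−Ia+S) = (3.687)²/(3.687+1.765) = 2455489/984725 ≈ 2.494 in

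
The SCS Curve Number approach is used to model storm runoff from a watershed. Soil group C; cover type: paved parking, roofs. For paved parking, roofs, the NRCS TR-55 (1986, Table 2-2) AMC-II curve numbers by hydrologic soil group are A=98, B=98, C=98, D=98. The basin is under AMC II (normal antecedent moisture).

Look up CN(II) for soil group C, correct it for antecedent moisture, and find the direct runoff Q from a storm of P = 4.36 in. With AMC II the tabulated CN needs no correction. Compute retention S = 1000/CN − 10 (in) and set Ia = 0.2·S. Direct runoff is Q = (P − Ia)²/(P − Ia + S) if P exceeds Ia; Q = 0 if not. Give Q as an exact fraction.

NRCS table: paved parking, roofs, soil group C → CN(II) = 98
CN(II) = 98; AMC II needs no correction.
S = 1000/98 − 10 = 10/49 in ≈ 0.204 in
Initial abstraction Ia = S/5 = (10/49)/5 = 2/49 ≈ 0.041 in
Excess rainfall: 4.360 − 0.041 = 4.319 in; P > Ia so Q > 0
Q = (5291/1225)²/((5291/1225) + 10/49) = (27994681/1500625)/(5541/1225) = 27994681/6787725 in ≈ 4.124 in

Q = 27994681/6787725 in ≈ 4.124 in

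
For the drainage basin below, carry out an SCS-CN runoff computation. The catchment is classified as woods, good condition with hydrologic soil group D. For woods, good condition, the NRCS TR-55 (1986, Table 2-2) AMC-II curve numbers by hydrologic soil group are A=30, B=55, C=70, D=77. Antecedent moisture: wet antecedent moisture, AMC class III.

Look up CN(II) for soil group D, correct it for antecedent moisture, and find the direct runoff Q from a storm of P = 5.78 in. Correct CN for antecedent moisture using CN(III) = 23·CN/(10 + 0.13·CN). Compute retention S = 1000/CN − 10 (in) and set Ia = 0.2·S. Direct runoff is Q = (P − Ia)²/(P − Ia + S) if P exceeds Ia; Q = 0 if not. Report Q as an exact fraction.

NRCS table: woods, good condition, soil group D → CN(II) = 77
Wet (AMC III): CN(III) = 23·77/(10 + 0.13·77) = 1771/(2001/100) = 7700/87 ≈ 88.506
Max retention: S = 1000/(7700/87) − 10 = 100/77 in (≈ 1.299 in)
Ia = 0.2·(100/77) = 20/77 in ≈ 0.260 in
Excess rainfall: 5.780 − 0.260 = 5.520 in; P > Ia so Q > 0
Q: (21253/3850)² ÷ (26253/3850) = 451690009/101074050 in (≈ 4.469 in)

Q = 451690009/101074050 in ≈ 4.469 in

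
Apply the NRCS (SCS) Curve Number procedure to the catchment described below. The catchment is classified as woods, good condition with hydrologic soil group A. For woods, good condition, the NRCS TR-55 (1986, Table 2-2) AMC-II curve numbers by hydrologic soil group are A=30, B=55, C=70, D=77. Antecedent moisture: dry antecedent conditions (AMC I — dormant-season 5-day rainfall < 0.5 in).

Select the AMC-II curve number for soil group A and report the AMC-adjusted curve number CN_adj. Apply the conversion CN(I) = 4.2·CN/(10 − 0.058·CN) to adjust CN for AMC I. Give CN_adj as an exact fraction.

CN_adj = 900/59 ≈ 15.254

NRCS table: woods, good condition, soil group A → CN(II) = 30
Dry (AMC I): CN(I) = 4.2·30/(10 − 0.058·30) = 126/(413/50) = 900/59 ≈ 15.254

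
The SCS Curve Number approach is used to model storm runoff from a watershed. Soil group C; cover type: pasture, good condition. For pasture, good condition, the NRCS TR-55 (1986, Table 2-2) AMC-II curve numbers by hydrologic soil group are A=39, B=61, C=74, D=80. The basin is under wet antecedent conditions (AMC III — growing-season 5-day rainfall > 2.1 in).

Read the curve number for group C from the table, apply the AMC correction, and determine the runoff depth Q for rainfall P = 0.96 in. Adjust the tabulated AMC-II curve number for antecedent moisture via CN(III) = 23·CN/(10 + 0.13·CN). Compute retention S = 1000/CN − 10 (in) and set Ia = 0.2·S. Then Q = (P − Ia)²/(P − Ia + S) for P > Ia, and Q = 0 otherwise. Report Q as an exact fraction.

Q = 24234722/123458825 in ≈ 0.196 in

NRCS table: pasture, good condition, soil group C → CN(II) = 74
CN(III) from CN(II)=74: (23·74)/(10 + 0.13·74) = 85100/981 ≈ 86.748
Max retention: S = 1000/(85100/981) − 10 = 1300/851 in (≈ 1.528 in)
Ia = 0.2S: 0.2·1.528 = 0.306 in (exactly 260/851)
Since P=0.960 > Ia=0.306: effective rainfall P−Ia = 13924/21275 in
Q = (13924/21275)²/((13924/21275) + 1300/851) = (193877776/452625625)/(46424/21275) = 24234722/123458825 in ≈ 0.196 in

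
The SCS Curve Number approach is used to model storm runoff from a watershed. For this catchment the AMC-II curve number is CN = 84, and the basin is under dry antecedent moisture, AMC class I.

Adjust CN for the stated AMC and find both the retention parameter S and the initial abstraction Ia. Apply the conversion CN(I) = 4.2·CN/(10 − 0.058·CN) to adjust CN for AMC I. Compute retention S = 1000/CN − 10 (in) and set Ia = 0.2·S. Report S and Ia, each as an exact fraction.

S = 2000/441 in ≈ 4.535 in; Ia = 400/441 in ≈ 0.907 in

CN(I) from CN(II)=84: (4.2·84)/(10 − 0.058·84) = 44100/641 ≈ 68.799
S = 1000/(44100/641) − 10 = 2000/441 in ≈ 4.535 in
Ia = 0.2·(2000/441) = 400/441 in ≈ 0.907 in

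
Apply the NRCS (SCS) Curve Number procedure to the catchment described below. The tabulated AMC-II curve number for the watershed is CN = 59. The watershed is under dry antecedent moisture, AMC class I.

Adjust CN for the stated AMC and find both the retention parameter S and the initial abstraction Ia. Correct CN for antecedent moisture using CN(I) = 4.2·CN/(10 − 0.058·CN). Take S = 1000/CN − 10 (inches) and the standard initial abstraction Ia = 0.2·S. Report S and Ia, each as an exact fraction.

S = 20500/1239 in ≈ 16.546 in; Ia = 4100/1239 in ≈ 3.309 in

Dry (AMC I): CN(I) = 4.2·59/(10 − 0.058·59) = (1239/5)/(3289/500) = 123900/3289 ≈ 37.671
Max retention: S = 1000/(123900/3289) − 10 = 20500/1239 in (≈ 16.546 in)
Ia = 0.2S: 0.2·16.546 = 3.309 in (exactly 4100/1239)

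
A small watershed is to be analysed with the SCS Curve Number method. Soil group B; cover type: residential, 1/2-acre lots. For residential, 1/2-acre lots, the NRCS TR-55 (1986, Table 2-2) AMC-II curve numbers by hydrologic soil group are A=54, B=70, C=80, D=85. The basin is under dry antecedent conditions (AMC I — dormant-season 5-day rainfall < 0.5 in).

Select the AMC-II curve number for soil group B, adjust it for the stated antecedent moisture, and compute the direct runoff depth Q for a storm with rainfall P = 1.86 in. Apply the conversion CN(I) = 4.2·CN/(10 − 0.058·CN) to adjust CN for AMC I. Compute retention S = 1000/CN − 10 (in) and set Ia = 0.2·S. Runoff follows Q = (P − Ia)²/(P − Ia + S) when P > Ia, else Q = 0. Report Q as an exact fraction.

Q = 0 in ≈ 0.000 in

NRCS table: residential, 1/2-acre lots, soil group B → CN(II) = 70
CN(I) from CN(II)=70: (4.2·70)/(10 − 0.058·70) = 4900/99 ≈ 49.495
Retention S: 1000/CN − 10 with CN=49.495 → S = 500/49 ≈ 10.204 in
Ia = 0.2S: 0.2·10.204 = 2.041 in (exactly 100/49)
P = 1.860 ≤ Ia = 2.041 in: entire storm abstracted, Q = 0.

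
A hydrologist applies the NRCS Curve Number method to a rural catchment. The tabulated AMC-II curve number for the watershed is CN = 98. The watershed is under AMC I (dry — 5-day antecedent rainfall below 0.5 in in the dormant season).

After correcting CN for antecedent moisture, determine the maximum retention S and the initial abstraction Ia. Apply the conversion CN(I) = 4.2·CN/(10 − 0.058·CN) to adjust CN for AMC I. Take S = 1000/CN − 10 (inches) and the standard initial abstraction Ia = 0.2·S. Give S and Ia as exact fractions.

Dry (AMC I): CN(I) = 4.2·98/(10 − 0.058·98) = (2058/5)/(1079/250) = 102900/1079 ≈ 95.366
S = 1000/(102900/1079) − 10 = 500/1029 in ≈ 0.486 in
Initial abstraction Ia = S/5 = (500/1029)/5 = 100/1029 ≈ 0.097 in

S = 500/1029 in ≈ 0.486 in; Ia = 100/1029 in ≈ 0.097 in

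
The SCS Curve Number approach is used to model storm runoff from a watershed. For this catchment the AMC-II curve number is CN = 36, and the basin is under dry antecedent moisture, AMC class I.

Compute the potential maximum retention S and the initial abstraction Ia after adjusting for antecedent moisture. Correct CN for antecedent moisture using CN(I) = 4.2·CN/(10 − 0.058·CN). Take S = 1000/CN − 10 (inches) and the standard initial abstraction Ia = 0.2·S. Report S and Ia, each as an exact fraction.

CN(I) from CN(II)=36: (4.2·36)/(10 − 0.058·36) = 18900/989 ≈ 19.110
Retention S: 1000/CN − 10 with CN=19.110 → S = 8000/189 ≈ 42.328 in
Ia = 0.2·(8000/189) = 1600/189 in ≈ 8.466 in

S = 8000/189 in ≈ 42.328 in; Ia = 1600/189 in ≈ 8.466 in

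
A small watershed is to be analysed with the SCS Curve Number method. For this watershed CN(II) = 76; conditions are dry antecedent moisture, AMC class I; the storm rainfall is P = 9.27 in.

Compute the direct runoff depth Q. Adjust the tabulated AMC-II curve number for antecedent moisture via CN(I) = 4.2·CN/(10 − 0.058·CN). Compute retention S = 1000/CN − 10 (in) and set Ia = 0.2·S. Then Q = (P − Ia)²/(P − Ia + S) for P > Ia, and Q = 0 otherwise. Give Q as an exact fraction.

CN(I) from CN(II)=76: (4.2·76)/(10 − 0.058·76) = 13300/233 ≈ 57.082
Max retention: S = 1000/(13300/233) − 10 = 1000/133 in (≈ 7.519 in)
Ia = 0.2S: 0.2·7.519 = 1.504 in (exactly 200/133)
Since P=9.270 > Ia=1.504: effective rainfall P−Ia = 103291/13300 in
Q = (103291/13300)²/((103291/13300) + 1000/133) = (10669030681/176890000)/(203291/13300) = 10669030681/2703770300 in ≈ 3.946 in

Q = 10669030681/2703770300 in ≈ 3.946 in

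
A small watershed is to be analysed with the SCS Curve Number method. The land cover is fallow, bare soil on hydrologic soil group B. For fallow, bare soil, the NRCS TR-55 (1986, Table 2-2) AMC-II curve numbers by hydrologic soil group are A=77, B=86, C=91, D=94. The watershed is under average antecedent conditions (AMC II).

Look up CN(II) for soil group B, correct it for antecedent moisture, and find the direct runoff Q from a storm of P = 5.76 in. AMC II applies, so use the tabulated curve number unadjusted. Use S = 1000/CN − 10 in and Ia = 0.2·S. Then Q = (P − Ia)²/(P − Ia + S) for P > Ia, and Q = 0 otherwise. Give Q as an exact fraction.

Q = 8532241/2040350 in ≈ 4.182 in

NRCS table: fallow, bare soil, soil group B → CN(II) = 86
CN(II) = 86; AMC II needs no correction.
Retention S: 1000/CN − 10 with CN=86.000 → S = 70/43 ≈ 1.628 in
Initial abstraction Ia = S/5 = (70/43)/5 = 14/43 ≈ 0.326 in
P − Ia = 5.760 − 0.326 = 5842/1075 ≈ 5.434 in (> 0, runoff occurs)
Q: (5842/1075)² ÷ (7592/1075) = 8532241/2040350 in (≈ 4.182 in)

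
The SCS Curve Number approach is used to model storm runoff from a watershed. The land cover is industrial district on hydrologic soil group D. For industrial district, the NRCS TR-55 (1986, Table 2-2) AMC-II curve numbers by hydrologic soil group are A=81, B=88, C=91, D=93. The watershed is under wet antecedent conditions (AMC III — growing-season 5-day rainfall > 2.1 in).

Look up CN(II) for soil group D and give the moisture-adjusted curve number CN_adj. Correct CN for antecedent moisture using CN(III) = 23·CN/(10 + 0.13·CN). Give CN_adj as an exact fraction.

CN_adj = 213900/2209 ≈ 96.831

NRCS table: industrial district, soil group D → CN(II) = 93
Wet (AMC III): CN(III) = 23·93/(10 + 0.13·93) = 2139/(2209/100) = 213900/2209 ≈ 96.831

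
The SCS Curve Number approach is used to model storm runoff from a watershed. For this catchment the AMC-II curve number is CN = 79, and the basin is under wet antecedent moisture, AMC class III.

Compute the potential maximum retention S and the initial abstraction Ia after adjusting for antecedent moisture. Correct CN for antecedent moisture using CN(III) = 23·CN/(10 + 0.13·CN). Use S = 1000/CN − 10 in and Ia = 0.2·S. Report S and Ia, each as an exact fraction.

S = 2100/1817 in ≈ 1.156 in; Ia = 420/1817 in ≈ 0.231 in

CN(III) from CN(II)=79: (23·79)/(10 + 0.13·79) = 181700/2027 ≈ 89.640
Max retention: S = 1000/(181700/2027) − 10 = 2100/1817 in (≈ 1.156 in)
Initial abstraction Ia = S/5 = (2100/1817)/5 = 420/1817 ≈ 0.231 in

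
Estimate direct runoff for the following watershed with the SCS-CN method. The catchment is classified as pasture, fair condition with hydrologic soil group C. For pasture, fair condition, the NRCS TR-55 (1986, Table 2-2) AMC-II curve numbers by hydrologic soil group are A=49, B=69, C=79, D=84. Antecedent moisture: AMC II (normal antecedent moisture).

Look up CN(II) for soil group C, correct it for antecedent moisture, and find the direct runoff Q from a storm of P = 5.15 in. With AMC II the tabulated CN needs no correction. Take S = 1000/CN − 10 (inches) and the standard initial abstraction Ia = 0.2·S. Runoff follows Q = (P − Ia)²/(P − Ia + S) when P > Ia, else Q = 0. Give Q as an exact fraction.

NRCS table: pasture, fair condition, soil group C → CN(II) = 79
Average conditions: CN = 79 (no AMC adjustment).
S = 1000/79 − 10 = 210/79 in ≈ 2.658 in
Initial abstraction Ia = S/5 = (210/79)/5 = 42/79 ≈ 0.532 in
Excess rainfall: 5.150 − 0.532 = 4.618 in; P > Ia so Q > 0
Runoff Q = (P−Ia)²/(P−Ia+S) = (4.618)²/(4.618+2.658) = 53246209/18165260 ≈ 2.931 in

Q = 53246209/18165260 in ≈ 2.931 in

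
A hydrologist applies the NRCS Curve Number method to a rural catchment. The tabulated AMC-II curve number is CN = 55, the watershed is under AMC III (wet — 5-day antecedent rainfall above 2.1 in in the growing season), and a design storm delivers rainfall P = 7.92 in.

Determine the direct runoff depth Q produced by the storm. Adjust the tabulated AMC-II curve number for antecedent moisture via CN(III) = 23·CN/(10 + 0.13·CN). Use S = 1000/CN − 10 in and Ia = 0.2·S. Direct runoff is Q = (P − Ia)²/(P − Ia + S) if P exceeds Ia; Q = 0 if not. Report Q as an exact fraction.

Wet (AMC III): CN(III) = 23·55/(10 + 0.13·55) = 1265/(343/20) = 25300/343 ≈ 73.761
Max retention: S = 1000/(25300/343) − 10 = 900/253 in (≈ 3.557 in)
Ia = 0.2·(900/253) = 180/253 in ≈ 0.711 in
P − Ia = 7.920 − 0.711 = 45594/6325 ≈ 7.209 in (> 0, runoff occurs)
Q: (45594/6325)² ÷ (68094/6325) = 38496534/7975825 in (≈ 4.827 in)

Q = 38496534/7975825 in ≈ 4.827 in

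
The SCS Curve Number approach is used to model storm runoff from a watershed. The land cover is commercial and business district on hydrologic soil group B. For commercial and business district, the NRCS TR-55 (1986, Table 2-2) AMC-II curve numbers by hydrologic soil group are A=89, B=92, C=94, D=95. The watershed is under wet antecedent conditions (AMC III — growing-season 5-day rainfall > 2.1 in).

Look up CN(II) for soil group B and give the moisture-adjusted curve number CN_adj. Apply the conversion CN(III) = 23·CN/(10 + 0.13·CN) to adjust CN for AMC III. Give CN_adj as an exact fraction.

NRCS table: commercial and business district, soil group B → CN(II) = 92
CN(III) from CN(II)=92: (23·92)/(10 + 0.13·92) = 52900/549 ≈ 96.357

CN_adj = 52900/549 ≈ 96.357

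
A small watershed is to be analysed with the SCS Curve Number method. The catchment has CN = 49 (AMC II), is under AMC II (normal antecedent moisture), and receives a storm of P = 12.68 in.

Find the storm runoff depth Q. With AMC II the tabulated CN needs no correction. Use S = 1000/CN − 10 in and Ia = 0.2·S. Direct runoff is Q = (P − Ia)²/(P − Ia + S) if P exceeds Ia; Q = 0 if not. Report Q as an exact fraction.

Q = 168558289/31522925 in ≈ 5.347 in

AMC II — tabulated CN = 49 applies directly.
Retention S: 1000/CN − 10 with CN=49.000 → S = 510/49 ≈ 10.408 in
Initial abstraction Ia = S/5 = (510/49)/5 = 102/49 ≈ 2.082 in
Since P=12.680 > Ia=2.082: effective rainfall P−Ia = 12983/1225 in
Runoff Q = (P−Ia)²/(P−Ia+S) = (10.598)²/(10.598+10.408) = 168558289/31522925 ≈ 5.347 in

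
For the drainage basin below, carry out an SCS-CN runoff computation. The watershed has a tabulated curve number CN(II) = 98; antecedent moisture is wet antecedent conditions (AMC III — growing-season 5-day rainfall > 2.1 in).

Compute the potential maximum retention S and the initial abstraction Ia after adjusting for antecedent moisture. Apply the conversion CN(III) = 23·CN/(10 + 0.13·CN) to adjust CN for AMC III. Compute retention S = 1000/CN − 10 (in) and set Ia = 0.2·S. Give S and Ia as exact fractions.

Wet (AMC III): CN(III) = 23·98/(10 + 0.13·98) = 2254/(1137/50) = 112700/1137 ≈ 99.120
S = 1000/(112700/1137) − 10 = 100/1127 in ≈ 0.089 in
Ia = 0.2·(100/1127) = 20/1127 in ≈ 0.018 in

S = 100/1127 in ≈ 0.089 in; Ia = 20/1127 in ≈ 0.018 in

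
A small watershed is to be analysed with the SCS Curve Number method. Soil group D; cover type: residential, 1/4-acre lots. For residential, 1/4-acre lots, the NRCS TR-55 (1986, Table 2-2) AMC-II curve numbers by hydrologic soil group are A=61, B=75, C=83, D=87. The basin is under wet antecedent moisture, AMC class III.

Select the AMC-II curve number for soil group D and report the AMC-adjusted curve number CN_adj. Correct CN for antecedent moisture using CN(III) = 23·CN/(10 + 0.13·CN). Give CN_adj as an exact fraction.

CN_adj = 200100/2131 ≈ 93.900

NRCS table: residential, 1/4-acre lots, soil group D → CN(II) = 87
CN(III) from CN(II)=87: (23·87)/(10 + 0.13·87) = 200100/2131 ≈ 93.900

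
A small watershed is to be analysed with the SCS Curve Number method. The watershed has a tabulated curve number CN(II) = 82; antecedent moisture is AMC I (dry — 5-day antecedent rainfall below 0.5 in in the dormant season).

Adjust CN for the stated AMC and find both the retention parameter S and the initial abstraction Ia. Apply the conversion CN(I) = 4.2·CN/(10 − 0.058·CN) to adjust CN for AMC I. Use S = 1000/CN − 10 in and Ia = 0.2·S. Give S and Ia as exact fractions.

S = 1500/287 in ≈ 5.226 in; Ia = 300/287 in ≈ 1.045 in

Adjust CN=82 to AMC I: 4.2·82/(10 − 0.058·82) → (1722/5) ÷ (1311/250) = 28700/437 ≈ 65.675
Max retention: S = 1000/(28700/437) − 10 = 1500/287 in (≈ 5.226 in)
Initial abstraction Ia = S/5 = (1500/287)/5 = 300/287 ≈ 1.045 in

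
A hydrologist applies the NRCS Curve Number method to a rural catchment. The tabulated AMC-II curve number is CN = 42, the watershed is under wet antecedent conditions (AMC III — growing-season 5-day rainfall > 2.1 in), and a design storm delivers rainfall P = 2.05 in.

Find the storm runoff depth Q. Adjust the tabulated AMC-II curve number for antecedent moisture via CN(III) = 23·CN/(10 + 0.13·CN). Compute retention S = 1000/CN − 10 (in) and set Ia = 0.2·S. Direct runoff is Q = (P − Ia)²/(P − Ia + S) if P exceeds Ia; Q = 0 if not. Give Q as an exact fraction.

Wet (AMC III): CN(III) = 23·42/(10 + 0.13·42) = 966/(773/50) = 48300/773 ≈ 62.484
S = 1000/(48300/773) − 10 = 2900/483 in ≈ 6.004 in
Initial abstraction Ia = S/5 = (2900/483)/5 = 580/483 ≈ 1.201 in
Since P=2.050 > Ia=1.201: effective rainfall P−Ia = 8203/9660 in
Q: (8203/9660)² ÷ (66203/9660) = 67289209/639520980 in (≈ 0.105 in)

Q = 67289209/639520980 in ≈ 0.105 in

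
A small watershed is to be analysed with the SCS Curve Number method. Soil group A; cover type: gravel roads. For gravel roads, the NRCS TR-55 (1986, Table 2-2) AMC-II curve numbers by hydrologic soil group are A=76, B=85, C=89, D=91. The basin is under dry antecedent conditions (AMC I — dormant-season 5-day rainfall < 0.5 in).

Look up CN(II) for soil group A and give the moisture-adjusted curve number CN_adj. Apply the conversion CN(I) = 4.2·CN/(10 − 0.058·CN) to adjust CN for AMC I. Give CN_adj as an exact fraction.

CN_adj = 13300/233 ≈ 57.082

NRCS table: gravel roads, soil group A → CN(II) = 76
Dry (AMC I): CN(I) = 4.2·76/(10 − 0.058·76) = (1596/5)/(699/125) = 13300/233 ≈ 57.082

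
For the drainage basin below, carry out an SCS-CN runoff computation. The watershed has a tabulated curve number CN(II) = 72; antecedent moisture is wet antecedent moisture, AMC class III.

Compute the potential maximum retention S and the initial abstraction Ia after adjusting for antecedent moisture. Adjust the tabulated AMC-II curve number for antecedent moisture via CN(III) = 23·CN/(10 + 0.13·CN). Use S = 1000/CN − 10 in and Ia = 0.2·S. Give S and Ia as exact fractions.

Adjust CN=72 to AMC III: 23·72/(10 + 0.13·72) → 1656 ÷ (484/25) = 10350/121 ≈ 85.537
Max retention: S = 1000/(10350/121) − 10 = 350/207 in (≈ 1.691 in)
Ia = 0.2·(350/207) = 70/207 in ≈ 0.338 in

S = 350/207 in ≈ 1.691 in; Ia = 70/207 in ≈ 0.338 in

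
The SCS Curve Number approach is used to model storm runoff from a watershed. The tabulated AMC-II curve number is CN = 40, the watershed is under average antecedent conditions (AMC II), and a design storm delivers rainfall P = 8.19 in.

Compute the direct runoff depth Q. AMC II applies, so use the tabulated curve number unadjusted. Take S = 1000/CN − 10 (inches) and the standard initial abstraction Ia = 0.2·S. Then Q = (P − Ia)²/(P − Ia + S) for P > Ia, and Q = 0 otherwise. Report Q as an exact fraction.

Q = 89787/67300 in ≈ 1.334 in

Average conditions: CN = 40 (no AMC adjustment).
Retention S: 1000/CN − 10 with CN=40.000 → S = 15 ≈ 15.000 in
Initial abstraction Ia = S/5 = 15/5 = 3 ≈ 3.000 in
P − Ia = 8.190 − 3.000 = 519/100 ≈ 5.190 in (> 0, runoff occurs)
Runoff Q = (P−Ia)²/(P−Ia+S) = (5.190)²/(5.190+15.000) = 89787/67300 ≈ 1.334 in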